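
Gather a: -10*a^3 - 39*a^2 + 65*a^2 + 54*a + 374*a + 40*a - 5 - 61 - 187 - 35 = -10*a^3 + 26*a^2 + 468*a - 288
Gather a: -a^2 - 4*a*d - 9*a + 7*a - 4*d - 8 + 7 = -a^2 + a*(-4*d - 2) - 4*d - 1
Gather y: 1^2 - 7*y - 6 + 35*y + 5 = 28*y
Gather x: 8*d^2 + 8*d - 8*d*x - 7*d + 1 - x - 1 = 8*d^2 + d + x*(-8*d - 1)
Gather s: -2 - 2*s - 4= -2*s - 6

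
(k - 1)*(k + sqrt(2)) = k^2 - k + sqrt(2)*k - sqrt(2)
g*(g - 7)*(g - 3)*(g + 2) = g^4 - 8*g^3 + g^2 + 42*g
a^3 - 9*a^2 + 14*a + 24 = (a - 6)*(a - 4)*(a + 1)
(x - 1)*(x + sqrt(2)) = x^2 - x + sqrt(2)*x - sqrt(2)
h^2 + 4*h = h*(h + 4)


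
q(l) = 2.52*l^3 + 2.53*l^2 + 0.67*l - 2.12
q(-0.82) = -2.36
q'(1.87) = 36.57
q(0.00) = -2.12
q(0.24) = -1.78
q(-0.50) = -2.14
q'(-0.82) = 1.60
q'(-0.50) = 0.03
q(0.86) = 1.93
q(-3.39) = -73.49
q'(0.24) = 2.32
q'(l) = 7.56*l^2 + 5.06*l + 0.67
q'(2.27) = 51.11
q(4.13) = 221.32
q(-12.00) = -4000.40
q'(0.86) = 10.61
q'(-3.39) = 70.40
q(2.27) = 41.91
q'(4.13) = 150.52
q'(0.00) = 0.67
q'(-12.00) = 1028.59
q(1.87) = 24.46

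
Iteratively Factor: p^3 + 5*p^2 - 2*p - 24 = (p + 3)*(p^2 + 2*p - 8) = (p - 2)*(p + 3)*(p + 4)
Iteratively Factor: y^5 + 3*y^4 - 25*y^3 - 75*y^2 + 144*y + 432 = (y - 3)*(y^4 + 6*y^3 - 7*y^2 - 96*y - 144) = (y - 3)*(y + 4)*(y^3 + 2*y^2 - 15*y - 36) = (y - 3)*(y + 3)*(y + 4)*(y^2 - y - 12) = (y - 3)*(y + 3)^2*(y + 4)*(y - 4)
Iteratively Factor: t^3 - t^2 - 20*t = (t + 4)*(t^2 - 5*t) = t*(t + 4)*(t - 5)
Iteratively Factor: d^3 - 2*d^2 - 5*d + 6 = (d - 1)*(d^2 - d - 6) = (d - 1)*(d + 2)*(d - 3)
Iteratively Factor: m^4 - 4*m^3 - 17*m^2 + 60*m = (m + 4)*(m^3 - 8*m^2 + 15*m) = (m - 5)*(m + 4)*(m^2 - 3*m) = (m - 5)*(m - 3)*(m + 4)*(m)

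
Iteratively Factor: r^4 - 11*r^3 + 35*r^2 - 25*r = (r - 1)*(r^3 - 10*r^2 + 25*r) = (r - 5)*(r - 1)*(r^2 - 5*r) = (r - 5)^2*(r - 1)*(r)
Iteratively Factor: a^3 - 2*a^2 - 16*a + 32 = (a - 2)*(a^2 - 16) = (a - 2)*(a + 4)*(a - 4)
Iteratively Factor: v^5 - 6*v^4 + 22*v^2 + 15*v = (v - 5)*(v^4 - v^3 - 5*v^2 - 3*v) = (v - 5)*(v + 1)*(v^3 - 2*v^2 - 3*v) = v*(v - 5)*(v + 1)*(v^2 - 2*v - 3) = v*(v - 5)*(v + 1)^2*(v - 3)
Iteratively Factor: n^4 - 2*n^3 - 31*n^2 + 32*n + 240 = (n + 4)*(n^3 - 6*n^2 - 7*n + 60) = (n - 5)*(n + 4)*(n^2 - n - 12) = (n - 5)*(n - 4)*(n + 4)*(n + 3)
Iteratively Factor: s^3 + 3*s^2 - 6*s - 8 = (s - 2)*(s^2 + 5*s + 4) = (s - 2)*(s + 4)*(s + 1)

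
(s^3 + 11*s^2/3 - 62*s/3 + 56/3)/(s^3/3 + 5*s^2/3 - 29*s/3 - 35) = (3*s^2 - 10*s + 8)/(s^2 - 2*s - 15)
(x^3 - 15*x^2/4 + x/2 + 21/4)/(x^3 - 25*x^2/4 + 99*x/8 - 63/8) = 2*(x + 1)/(2*x - 3)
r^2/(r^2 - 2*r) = r/(r - 2)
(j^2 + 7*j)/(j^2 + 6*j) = (j + 7)/(j + 6)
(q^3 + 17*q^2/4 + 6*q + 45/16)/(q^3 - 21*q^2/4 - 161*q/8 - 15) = (q + 3/2)/(q - 8)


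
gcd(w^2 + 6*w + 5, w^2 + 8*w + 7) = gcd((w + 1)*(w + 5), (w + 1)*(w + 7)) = w + 1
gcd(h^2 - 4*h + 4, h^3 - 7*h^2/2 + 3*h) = h - 2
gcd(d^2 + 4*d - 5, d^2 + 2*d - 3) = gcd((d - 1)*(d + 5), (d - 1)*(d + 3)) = d - 1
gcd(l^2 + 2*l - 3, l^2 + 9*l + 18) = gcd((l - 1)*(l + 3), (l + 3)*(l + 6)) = l + 3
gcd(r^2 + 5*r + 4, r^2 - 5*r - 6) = r + 1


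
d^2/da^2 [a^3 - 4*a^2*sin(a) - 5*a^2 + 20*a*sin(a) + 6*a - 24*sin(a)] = 4*a^2*sin(a) - 20*a*sin(a) - 16*a*cos(a) + 6*a + 16*sin(a) + 40*cos(a) - 10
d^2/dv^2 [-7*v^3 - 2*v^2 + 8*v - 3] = -42*v - 4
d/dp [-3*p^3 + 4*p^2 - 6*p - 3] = -9*p^2 + 8*p - 6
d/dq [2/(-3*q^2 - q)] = 2*(6*q + 1)/(q^2*(3*q + 1)^2)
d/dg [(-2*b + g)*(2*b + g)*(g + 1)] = -4*b^2 + 3*g^2 + 2*g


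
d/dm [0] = 0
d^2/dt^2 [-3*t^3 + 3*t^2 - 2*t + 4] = 6 - 18*t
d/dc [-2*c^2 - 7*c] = -4*c - 7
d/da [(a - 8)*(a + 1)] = 2*a - 7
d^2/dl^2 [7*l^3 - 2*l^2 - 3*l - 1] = 42*l - 4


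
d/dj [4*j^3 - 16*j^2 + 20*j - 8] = 12*j^2 - 32*j + 20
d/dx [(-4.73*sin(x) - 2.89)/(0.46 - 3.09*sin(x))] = -11.1059*cos(x)/(3.09*sin(x) - 0.46)^2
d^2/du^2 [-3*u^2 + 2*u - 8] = -6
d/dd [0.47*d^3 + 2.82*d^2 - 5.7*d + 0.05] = 1.41*d^2 + 5.64*d - 5.7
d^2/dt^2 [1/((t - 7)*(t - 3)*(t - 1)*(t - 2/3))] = 6*(90*t^6 - 1575*t^5 + 10455*t^4 - 32950*t^3 + 52044*t^2 - 38715*t + 10795)/(27*t^12 - 945*t^11 + 14130*t^10 - 118700*t^9 + 621534*t^8 - 2133210*t^7 + 4921540*t^6 - 7708800*t^5 + 8175351*t^4 - 5760845*t^3 + 2577330*t^2 - 661500*t + 74088)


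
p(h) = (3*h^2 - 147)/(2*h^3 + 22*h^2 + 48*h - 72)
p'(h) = 6*h/(2*h^3 + 22*h^2 + 48*h - 72) + (3*h^2 - 147)*(-6*h^2 - 44*h - 48)/(2*h^3 + 22*h^2 + 48*h - 72)^2 = 3*(-h^3 + 6*h^2 + 135*h + 196)/(2*(h^5 + 16*h^4 + 73*h^3 + 18*h^2 - 324*h + 216))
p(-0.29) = 1.74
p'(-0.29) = 0.76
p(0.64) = 4.59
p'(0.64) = 11.25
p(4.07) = -0.16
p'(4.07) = 0.12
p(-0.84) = 1.48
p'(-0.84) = 0.28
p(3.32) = -0.28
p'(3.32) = 0.23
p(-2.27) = 1.45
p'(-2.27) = -0.18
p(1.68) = -1.73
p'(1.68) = 3.12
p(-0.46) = 1.63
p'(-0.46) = 0.56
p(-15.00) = -0.20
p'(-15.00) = -0.02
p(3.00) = -0.37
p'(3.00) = 0.32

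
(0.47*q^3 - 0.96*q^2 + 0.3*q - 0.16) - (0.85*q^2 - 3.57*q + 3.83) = 0.47*q^3 - 1.81*q^2 + 3.87*q - 3.99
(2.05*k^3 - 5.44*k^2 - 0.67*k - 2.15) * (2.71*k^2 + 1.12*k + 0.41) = 5.5555*k^5 - 12.4464*k^4 - 7.068*k^3 - 8.8073*k^2 - 2.6827*k - 0.8815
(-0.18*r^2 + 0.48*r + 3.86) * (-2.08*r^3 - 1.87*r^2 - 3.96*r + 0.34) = 0.3744*r^5 - 0.6618*r^4 - 8.2136*r^3 - 9.1802*r^2 - 15.1224*r + 1.3124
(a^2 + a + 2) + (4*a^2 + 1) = 5*a^2 + a + 3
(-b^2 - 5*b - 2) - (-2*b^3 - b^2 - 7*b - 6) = 2*b^3 + 2*b + 4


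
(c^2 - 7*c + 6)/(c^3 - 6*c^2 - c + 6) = 1/(c + 1)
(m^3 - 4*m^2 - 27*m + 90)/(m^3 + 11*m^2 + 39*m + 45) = (m^2 - 9*m + 18)/(m^2 + 6*m + 9)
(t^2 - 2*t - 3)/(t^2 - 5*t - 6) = (t - 3)/(t - 6)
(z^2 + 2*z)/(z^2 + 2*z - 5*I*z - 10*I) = z/(z - 5*I)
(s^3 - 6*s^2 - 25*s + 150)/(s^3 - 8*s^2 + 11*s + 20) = (s^2 - s - 30)/(s^2 - 3*s - 4)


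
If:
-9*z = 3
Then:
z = -1/3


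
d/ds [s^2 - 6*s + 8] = 2*s - 6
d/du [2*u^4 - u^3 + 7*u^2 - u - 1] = 8*u^3 - 3*u^2 + 14*u - 1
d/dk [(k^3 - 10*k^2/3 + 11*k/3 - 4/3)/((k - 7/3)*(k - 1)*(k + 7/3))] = 3*(63*k^2 - 366*k + 343)/(81*k^4 - 882*k^2 + 2401)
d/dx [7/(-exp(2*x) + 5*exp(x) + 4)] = (14*exp(x) - 35)*exp(x)/(-exp(2*x) + 5*exp(x) + 4)^2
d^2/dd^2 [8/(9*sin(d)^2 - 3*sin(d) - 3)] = 8*(36*sin(d)^4 - 9*sin(d)^3 - 41*sin(d)^2 + 17*sin(d) - 8)/(3*(-3*sin(d)^2 + sin(d) + 1)^3)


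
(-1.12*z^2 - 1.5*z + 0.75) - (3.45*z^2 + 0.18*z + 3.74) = -4.57*z^2 - 1.68*z - 2.99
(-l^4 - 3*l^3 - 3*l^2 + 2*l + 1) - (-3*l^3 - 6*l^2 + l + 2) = -l^4 + 3*l^2 + l - 1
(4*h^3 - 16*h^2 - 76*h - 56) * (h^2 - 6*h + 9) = 4*h^5 - 40*h^4 + 56*h^3 + 256*h^2 - 348*h - 504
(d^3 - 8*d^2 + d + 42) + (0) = d^3 - 8*d^2 + d + 42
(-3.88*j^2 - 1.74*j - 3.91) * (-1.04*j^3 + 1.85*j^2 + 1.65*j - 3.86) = 4.0352*j^5 - 5.3684*j^4 - 5.5546*j^3 + 4.8723*j^2 + 0.2649*j + 15.0926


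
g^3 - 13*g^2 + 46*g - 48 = (g - 8)*(g - 3)*(g - 2)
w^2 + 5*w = w*(w + 5)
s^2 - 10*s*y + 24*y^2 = (s - 6*y)*(s - 4*y)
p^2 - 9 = (p - 3)*(p + 3)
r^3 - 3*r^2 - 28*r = r*(r - 7)*(r + 4)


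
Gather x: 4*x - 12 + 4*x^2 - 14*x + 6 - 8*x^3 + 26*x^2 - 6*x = -8*x^3 + 30*x^2 - 16*x - 6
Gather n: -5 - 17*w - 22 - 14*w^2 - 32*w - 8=-14*w^2 - 49*w - 35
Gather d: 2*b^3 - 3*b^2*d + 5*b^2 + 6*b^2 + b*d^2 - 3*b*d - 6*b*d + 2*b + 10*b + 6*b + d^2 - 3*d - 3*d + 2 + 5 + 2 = 2*b^3 + 11*b^2 + 18*b + d^2*(b + 1) + d*(-3*b^2 - 9*b - 6) + 9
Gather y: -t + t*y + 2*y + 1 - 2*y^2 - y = -t - 2*y^2 + y*(t + 1) + 1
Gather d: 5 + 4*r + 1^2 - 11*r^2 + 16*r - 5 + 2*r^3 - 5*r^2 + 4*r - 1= 2*r^3 - 16*r^2 + 24*r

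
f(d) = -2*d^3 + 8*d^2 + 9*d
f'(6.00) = -111.00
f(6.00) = -90.00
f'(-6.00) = -303.00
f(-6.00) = 666.00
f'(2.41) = 12.71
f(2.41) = 40.16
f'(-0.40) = 1.64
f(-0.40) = -2.19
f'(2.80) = 6.76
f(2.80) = 44.02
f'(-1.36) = -23.86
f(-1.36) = 7.59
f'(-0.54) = -1.39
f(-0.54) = -2.21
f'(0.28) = 13.01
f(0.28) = 3.10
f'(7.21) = -187.54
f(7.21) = -268.85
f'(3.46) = -7.47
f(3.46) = 44.07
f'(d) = -6*d^2 + 16*d + 9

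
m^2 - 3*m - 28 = (m - 7)*(m + 4)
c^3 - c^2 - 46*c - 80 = (c - 8)*(c + 2)*(c + 5)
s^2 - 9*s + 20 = (s - 5)*(s - 4)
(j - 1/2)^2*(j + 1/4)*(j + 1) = j^4 + j^3/4 - 3*j^2/4 + j/16 + 1/16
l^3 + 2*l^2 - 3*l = l*(l - 1)*(l + 3)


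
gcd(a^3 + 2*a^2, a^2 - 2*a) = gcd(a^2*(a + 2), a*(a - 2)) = a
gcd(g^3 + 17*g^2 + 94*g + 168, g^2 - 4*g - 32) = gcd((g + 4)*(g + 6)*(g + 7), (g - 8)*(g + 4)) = g + 4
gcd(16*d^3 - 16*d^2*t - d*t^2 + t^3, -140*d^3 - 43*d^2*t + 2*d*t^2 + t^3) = 4*d + t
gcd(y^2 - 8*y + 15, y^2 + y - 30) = y - 5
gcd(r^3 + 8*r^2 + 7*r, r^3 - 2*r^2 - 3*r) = r^2 + r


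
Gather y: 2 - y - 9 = -y - 7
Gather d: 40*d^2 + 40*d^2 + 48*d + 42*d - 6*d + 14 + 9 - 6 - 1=80*d^2 + 84*d + 16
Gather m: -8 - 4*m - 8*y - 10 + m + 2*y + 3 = -3*m - 6*y - 15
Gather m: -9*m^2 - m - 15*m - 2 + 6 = -9*m^2 - 16*m + 4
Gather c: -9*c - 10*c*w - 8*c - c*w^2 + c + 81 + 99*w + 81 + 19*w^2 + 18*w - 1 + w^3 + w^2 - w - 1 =c*(-w^2 - 10*w - 16) + w^3 + 20*w^2 + 116*w + 160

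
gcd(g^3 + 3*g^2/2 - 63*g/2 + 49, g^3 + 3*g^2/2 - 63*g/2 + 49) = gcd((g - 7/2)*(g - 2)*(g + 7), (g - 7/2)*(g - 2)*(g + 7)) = g^3 + 3*g^2/2 - 63*g/2 + 49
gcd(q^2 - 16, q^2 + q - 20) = q - 4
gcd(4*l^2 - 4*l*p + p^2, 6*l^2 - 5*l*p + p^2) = -2*l + p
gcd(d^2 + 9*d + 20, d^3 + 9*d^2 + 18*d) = 1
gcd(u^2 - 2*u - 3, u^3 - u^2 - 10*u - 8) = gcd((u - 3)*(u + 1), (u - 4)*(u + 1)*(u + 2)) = u + 1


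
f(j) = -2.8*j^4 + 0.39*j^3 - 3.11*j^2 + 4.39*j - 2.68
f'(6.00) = -2410.01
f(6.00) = -3632.86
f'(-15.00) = 38160.94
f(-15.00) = -143834.53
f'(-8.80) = 7782.22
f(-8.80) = -17339.39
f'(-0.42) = 8.04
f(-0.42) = -5.19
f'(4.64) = -1118.13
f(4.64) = -1308.17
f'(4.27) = -872.81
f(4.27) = -941.10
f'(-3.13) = 378.76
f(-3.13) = -327.59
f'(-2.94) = 317.41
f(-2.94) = -261.57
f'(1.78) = -66.14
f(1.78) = -30.63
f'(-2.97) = 326.60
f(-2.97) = -271.23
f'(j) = -11.2*j^3 + 1.17*j^2 - 6.22*j + 4.39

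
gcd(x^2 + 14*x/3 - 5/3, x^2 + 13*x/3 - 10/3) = x + 5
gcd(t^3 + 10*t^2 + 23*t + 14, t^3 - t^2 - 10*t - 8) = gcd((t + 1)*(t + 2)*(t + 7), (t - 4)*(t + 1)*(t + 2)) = t^2 + 3*t + 2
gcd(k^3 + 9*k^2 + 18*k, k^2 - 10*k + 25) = 1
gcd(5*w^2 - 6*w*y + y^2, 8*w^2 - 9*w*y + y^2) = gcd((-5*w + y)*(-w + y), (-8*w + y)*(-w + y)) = -w + y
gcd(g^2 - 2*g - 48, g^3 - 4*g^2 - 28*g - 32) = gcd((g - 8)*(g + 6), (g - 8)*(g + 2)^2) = g - 8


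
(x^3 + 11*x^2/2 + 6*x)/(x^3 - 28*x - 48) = x*(2*x + 3)/(2*(x^2 - 4*x - 12))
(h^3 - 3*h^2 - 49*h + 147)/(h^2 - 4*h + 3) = (h^2 - 49)/(h - 1)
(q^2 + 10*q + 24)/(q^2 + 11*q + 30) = (q + 4)/(q + 5)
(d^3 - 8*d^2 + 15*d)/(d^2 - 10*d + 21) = d*(d - 5)/(d - 7)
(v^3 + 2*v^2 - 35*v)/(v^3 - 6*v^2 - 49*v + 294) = v*(v - 5)/(v^2 - 13*v + 42)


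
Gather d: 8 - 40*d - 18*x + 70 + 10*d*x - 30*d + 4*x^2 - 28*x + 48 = d*(10*x - 70) + 4*x^2 - 46*x + 126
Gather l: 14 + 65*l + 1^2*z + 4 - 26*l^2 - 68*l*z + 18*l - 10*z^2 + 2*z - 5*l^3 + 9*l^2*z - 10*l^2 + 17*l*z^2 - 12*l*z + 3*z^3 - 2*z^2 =-5*l^3 + l^2*(9*z - 36) + l*(17*z^2 - 80*z + 83) + 3*z^3 - 12*z^2 + 3*z + 18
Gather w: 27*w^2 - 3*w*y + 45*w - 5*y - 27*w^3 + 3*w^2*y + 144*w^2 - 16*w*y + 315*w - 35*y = -27*w^3 + w^2*(3*y + 171) + w*(360 - 19*y) - 40*y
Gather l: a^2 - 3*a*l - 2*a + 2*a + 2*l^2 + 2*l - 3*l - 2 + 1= a^2 + 2*l^2 + l*(-3*a - 1) - 1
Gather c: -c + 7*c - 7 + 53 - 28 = 6*c + 18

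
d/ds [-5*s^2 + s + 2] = 1 - 10*s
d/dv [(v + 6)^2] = 2*v + 12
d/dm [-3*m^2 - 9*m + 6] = -6*m - 9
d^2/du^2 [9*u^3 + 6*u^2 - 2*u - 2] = 54*u + 12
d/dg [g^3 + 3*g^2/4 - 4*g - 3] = 3*g^2 + 3*g/2 - 4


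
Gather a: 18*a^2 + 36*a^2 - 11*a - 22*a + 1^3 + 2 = 54*a^2 - 33*a + 3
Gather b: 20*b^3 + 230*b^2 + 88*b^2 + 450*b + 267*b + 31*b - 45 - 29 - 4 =20*b^3 + 318*b^2 + 748*b - 78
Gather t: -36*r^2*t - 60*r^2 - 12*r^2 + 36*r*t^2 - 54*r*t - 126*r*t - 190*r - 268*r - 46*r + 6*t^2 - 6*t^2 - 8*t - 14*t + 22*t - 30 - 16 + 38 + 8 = -72*r^2 + 36*r*t^2 - 504*r + t*(-36*r^2 - 180*r)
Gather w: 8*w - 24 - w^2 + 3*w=-w^2 + 11*w - 24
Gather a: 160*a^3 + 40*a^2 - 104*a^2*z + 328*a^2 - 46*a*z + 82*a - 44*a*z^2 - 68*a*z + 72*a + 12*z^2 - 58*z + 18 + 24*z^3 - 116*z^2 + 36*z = 160*a^3 + a^2*(368 - 104*z) + a*(-44*z^2 - 114*z + 154) + 24*z^3 - 104*z^2 - 22*z + 18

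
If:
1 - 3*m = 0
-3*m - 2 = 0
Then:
No Solution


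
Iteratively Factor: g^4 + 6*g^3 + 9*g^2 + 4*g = (g + 1)*(g^3 + 5*g^2 + 4*g) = g*(g + 1)*(g^2 + 5*g + 4) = g*(g + 1)*(g + 4)*(g + 1)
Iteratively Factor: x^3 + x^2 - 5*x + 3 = (x - 1)*(x^2 + 2*x - 3) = (x - 1)^2*(x + 3)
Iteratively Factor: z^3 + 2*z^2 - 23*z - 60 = (z + 4)*(z^2 - 2*z - 15) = (z - 5)*(z + 4)*(z + 3)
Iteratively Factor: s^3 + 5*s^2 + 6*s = (s + 2)*(s^2 + 3*s) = s*(s + 2)*(s + 3)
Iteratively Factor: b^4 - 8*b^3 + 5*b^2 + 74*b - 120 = (b + 3)*(b^3 - 11*b^2 + 38*b - 40) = (b - 4)*(b + 3)*(b^2 - 7*b + 10) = (b - 5)*(b - 4)*(b + 3)*(b - 2)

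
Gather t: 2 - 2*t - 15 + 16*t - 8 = 14*t - 21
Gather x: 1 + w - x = w - x + 1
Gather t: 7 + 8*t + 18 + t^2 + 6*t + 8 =t^2 + 14*t + 33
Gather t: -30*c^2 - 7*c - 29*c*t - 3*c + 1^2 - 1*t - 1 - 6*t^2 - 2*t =-30*c^2 - 10*c - 6*t^2 + t*(-29*c - 3)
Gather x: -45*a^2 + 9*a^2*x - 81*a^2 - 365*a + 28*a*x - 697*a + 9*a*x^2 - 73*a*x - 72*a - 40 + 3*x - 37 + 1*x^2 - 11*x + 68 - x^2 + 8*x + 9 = -126*a^2 + 9*a*x^2 - 1134*a + x*(9*a^2 - 45*a)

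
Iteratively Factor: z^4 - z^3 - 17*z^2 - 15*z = (z)*(z^3 - z^2 - 17*z - 15) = z*(z + 1)*(z^2 - 2*z - 15) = z*(z + 1)*(z + 3)*(z - 5)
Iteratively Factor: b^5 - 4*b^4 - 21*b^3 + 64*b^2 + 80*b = (b)*(b^4 - 4*b^3 - 21*b^2 + 64*b + 80) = b*(b - 4)*(b^3 - 21*b - 20) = b*(b - 5)*(b - 4)*(b^2 + 5*b + 4) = b*(b - 5)*(b - 4)*(b + 1)*(b + 4)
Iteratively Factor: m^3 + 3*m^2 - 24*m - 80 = (m + 4)*(m^2 - m - 20) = (m + 4)^2*(m - 5)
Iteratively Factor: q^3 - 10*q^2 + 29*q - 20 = (q - 1)*(q^2 - 9*q + 20) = (q - 5)*(q - 1)*(q - 4)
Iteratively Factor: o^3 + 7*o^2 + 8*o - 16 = (o + 4)*(o^2 + 3*o - 4) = (o - 1)*(o + 4)*(o + 4)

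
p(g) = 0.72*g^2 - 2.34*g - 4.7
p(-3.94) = 15.70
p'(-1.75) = -4.86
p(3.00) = -5.24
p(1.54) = -6.60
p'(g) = 1.44*g - 2.34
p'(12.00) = 14.94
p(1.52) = -6.59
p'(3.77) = 3.09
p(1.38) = -6.56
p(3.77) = -3.29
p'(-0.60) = -3.20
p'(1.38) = -0.35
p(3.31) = -4.56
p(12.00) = 70.90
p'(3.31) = 2.43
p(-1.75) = 1.60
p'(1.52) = -0.15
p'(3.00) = 1.98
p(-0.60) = -3.04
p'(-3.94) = -8.01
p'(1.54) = -0.12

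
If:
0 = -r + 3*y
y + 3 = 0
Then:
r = -9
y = -3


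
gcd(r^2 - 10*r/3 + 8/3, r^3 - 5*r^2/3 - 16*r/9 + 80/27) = r - 4/3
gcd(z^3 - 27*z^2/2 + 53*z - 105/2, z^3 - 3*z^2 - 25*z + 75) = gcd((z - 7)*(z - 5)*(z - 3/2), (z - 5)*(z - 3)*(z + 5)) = z - 5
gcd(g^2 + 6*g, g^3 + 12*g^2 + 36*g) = g^2 + 6*g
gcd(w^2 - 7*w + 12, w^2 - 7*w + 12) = w^2 - 7*w + 12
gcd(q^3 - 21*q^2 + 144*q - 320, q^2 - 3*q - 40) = q - 8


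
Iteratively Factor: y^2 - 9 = (y + 3)*(y - 3)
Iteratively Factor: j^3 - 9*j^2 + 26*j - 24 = (j - 3)*(j^2 - 6*j + 8) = (j - 3)*(j - 2)*(j - 4)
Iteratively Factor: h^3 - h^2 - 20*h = (h)*(h^2 - h - 20) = h*(h - 5)*(h + 4)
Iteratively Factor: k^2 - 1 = (k + 1)*(k - 1)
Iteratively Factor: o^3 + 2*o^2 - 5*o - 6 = (o + 3)*(o^2 - o - 2) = (o - 2)*(o + 3)*(o + 1)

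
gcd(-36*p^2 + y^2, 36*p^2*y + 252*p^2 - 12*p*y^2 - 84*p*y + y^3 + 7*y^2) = -6*p + y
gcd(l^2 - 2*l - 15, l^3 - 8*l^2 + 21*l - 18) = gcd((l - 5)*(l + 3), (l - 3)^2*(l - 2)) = 1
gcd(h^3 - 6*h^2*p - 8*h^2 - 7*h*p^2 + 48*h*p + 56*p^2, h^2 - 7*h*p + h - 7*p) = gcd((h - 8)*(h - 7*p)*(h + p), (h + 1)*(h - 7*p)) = -h + 7*p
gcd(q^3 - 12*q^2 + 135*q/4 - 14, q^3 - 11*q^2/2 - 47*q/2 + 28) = q - 8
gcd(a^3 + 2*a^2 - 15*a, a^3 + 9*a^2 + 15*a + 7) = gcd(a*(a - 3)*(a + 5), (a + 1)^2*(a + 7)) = 1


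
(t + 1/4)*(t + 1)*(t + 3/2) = t^3 + 11*t^2/4 + 17*t/8 + 3/8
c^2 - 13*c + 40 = (c - 8)*(c - 5)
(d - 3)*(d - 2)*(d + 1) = d^3 - 4*d^2 + d + 6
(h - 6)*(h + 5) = h^2 - h - 30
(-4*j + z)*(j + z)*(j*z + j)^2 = -4*j^4*z^2 - 8*j^4*z - 4*j^4 - 3*j^3*z^3 - 6*j^3*z^2 - 3*j^3*z + j^2*z^4 + 2*j^2*z^3 + j^2*z^2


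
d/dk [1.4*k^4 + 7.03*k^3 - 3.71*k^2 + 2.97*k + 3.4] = 5.6*k^3 + 21.09*k^2 - 7.42*k + 2.97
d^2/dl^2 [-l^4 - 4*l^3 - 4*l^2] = -12*l^2 - 24*l - 8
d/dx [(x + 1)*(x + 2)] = 2*x + 3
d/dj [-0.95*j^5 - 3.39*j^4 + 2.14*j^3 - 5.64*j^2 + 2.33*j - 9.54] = -4.75*j^4 - 13.56*j^3 + 6.42*j^2 - 11.28*j + 2.33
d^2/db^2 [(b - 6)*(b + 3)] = 2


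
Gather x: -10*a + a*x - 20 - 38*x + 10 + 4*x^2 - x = -10*a + 4*x^2 + x*(a - 39) - 10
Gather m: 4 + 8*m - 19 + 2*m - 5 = 10*m - 20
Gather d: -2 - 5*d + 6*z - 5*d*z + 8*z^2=d*(-5*z - 5) + 8*z^2 + 6*z - 2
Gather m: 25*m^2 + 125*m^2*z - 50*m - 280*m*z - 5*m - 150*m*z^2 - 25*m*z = m^2*(125*z + 25) + m*(-150*z^2 - 305*z - 55)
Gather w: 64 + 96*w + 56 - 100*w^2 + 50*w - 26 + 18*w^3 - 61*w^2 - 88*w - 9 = 18*w^3 - 161*w^2 + 58*w + 85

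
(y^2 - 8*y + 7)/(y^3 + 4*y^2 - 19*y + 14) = (y - 7)/(y^2 + 5*y - 14)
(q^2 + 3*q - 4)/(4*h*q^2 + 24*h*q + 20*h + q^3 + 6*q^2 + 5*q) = (q^2 + 3*q - 4)/(4*h*q^2 + 24*h*q + 20*h + q^3 + 6*q^2 + 5*q)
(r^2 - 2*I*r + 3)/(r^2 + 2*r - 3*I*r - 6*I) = (r + I)/(r + 2)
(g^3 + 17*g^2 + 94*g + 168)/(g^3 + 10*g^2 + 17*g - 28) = (g + 6)/(g - 1)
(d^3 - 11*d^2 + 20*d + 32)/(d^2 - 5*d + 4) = (d^2 - 7*d - 8)/(d - 1)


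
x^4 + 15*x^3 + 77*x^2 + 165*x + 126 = (x + 2)*(x + 3)^2*(x + 7)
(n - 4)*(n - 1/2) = n^2 - 9*n/2 + 2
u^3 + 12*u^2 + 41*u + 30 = (u + 1)*(u + 5)*(u + 6)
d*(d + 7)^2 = d^3 + 14*d^2 + 49*d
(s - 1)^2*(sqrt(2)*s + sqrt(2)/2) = sqrt(2)*s^3 - 3*sqrt(2)*s^2/2 + sqrt(2)/2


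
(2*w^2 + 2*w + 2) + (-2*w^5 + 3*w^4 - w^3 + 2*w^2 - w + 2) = -2*w^5 + 3*w^4 - w^3 + 4*w^2 + w + 4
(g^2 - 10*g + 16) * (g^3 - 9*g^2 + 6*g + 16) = g^5 - 19*g^4 + 112*g^3 - 188*g^2 - 64*g + 256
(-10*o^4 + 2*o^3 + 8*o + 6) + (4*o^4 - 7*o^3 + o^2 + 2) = -6*o^4 - 5*o^3 + o^2 + 8*o + 8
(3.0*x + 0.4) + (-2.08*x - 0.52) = 0.92*x - 0.12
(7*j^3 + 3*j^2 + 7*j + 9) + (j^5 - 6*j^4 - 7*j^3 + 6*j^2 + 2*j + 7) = j^5 - 6*j^4 + 9*j^2 + 9*j + 16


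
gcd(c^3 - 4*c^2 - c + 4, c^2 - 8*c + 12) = 1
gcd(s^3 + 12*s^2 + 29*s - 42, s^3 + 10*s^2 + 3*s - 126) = s^2 + 13*s + 42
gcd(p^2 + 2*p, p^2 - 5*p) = p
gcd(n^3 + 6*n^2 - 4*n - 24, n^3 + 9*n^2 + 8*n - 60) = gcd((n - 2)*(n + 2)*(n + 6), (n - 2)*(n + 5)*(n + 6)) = n^2 + 4*n - 12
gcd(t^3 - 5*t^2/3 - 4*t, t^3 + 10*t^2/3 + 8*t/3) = t^2 + 4*t/3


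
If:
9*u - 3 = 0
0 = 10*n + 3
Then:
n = -3/10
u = 1/3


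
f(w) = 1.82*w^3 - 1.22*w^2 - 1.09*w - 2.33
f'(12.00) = 755.87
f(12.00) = 2953.87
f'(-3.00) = 55.37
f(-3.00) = -59.18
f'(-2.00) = 25.63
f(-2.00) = -19.59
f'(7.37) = 277.50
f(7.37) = 651.94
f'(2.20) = 19.97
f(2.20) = 8.75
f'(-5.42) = 172.53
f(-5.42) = -322.04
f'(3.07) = 42.88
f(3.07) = 35.49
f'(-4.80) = 136.42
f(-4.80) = -226.48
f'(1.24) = 4.28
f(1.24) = -2.09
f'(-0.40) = 0.76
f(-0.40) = -2.21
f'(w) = 5.46*w^2 - 2.44*w - 1.09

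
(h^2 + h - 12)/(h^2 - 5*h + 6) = (h + 4)/(h - 2)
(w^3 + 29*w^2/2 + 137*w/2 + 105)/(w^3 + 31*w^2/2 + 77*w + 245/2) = (w + 6)/(w + 7)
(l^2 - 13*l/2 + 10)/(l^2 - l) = (l^2 - 13*l/2 + 10)/(l*(l - 1))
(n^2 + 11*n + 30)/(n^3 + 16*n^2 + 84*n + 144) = (n + 5)/(n^2 + 10*n + 24)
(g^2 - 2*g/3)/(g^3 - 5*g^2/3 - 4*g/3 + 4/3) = g/(g^2 - g - 2)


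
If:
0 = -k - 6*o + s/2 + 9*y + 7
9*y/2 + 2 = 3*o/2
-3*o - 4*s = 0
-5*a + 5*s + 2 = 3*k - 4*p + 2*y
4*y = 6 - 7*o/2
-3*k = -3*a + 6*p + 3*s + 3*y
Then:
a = 61/18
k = -141/58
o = 140/87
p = 905/261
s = -35/29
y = 8/87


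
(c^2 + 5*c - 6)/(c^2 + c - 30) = (c - 1)/(c - 5)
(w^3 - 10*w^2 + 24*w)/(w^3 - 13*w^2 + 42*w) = (w - 4)/(w - 7)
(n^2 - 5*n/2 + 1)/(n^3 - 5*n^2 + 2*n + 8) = (n - 1/2)/(n^2 - 3*n - 4)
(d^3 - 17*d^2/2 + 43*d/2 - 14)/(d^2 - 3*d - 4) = (2*d^2 - 9*d + 7)/(2*(d + 1))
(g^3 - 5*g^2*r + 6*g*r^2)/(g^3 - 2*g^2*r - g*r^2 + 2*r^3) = g*(-g + 3*r)/(-g^2 + r^2)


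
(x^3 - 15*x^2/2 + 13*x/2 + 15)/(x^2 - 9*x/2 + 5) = (x^2 - 5*x - 6)/(x - 2)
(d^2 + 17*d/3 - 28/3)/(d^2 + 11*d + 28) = (d - 4/3)/(d + 4)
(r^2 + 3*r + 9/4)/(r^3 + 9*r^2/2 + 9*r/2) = (r + 3/2)/(r*(r + 3))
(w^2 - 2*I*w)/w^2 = (w - 2*I)/w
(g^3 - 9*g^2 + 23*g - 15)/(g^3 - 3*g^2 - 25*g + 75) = (g - 1)/(g + 5)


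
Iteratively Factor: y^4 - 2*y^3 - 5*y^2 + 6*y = (y - 3)*(y^3 + y^2 - 2*y) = y*(y - 3)*(y^2 + y - 2) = y*(y - 3)*(y - 1)*(y + 2)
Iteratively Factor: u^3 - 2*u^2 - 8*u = (u + 2)*(u^2 - 4*u) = (u - 4)*(u + 2)*(u)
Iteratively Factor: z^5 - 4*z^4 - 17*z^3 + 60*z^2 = (z + 4)*(z^4 - 8*z^3 + 15*z^2) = (z - 3)*(z + 4)*(z^3 - 5*z^2) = (z - 5)*(z - 3)*(z + 4)*(z^2) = z*(z - 5)*(z - 3)*(z + 4)*(z)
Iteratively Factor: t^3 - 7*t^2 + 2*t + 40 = (t - 5)*(t^2 - 2*t - 8) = (t - 5)*(t - 4)*(t + 2)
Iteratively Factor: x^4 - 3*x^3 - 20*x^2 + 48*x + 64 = (x + 1)*(x^3 - 4*x^2 - 16*x + 64) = (x - 4)*(x + 1)*(x^2 - 16) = (x - 4)*(x + 1)*(x + 4)*(x - 4)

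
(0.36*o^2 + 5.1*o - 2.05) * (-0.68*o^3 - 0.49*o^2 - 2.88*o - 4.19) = -0.2448*o^5 - 3.6444*o^4 - 2.1418*o^3 - 15.1919*o^2 - 15.465*o + 8.5895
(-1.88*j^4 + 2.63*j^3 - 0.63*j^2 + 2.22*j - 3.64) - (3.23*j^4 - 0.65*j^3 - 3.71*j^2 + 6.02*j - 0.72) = -5.11*j^4 + 3.28*j^3 + 3.08*j^2 - 3.8*j - 2.92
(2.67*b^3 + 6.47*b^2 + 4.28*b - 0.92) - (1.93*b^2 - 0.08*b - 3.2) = 2.67*b^3 + 4.54*b^2 + 4.36*b + 2.28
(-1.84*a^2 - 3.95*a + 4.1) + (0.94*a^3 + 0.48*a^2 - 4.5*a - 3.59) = 0.94*a^3 - 1.36*a^2 - 8.45*a + 0.51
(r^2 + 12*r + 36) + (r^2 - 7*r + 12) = 2*r^2 + 5*r + 48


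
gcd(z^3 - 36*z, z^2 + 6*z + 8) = 1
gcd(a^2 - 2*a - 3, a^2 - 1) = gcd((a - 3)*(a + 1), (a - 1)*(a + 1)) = a + 1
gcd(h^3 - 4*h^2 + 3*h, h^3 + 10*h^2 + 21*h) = h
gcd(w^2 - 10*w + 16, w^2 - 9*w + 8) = w - 8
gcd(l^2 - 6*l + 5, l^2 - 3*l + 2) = l - 1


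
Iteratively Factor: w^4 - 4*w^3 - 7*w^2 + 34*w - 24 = (w - 4)*(w^3 - 7*w + 6) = (w - 4)*(w + 3)*(w^2 - 3*w + 2) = (w - 4)*(w - 2)*(w + 3)*(w - 1)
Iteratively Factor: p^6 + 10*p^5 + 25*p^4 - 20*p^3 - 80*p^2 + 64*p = (p - 1)*(p^5 + 11*p^4 + 36*p^3 + 16*p^2 - 64*p) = (p - 1)*(p + 4)*(p^4 + 7*p^3 + 8*p^2 - 16*p) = (p - 1)*(p + 4)^2*(p^3 + 3*p^2 - 4*p) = p*(p - 1)*(p + 4)^2*(p^2 + 3*p - 4) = p*(p - 1)*(p + 4)^3*(p - 1)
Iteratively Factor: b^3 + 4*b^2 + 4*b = (b + 2)*(b^2 + 2*b) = (b + 2)^2*(b)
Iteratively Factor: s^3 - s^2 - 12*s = (s)*(s^2 - s - 12) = s*(s + 3)*(s - 4)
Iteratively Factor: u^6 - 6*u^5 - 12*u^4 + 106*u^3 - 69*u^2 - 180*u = (u + 4)*(u^5 - 10*u^4 + 28*u^3 - 6*u^2 - 45*u) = (u - 3)*(u + 4)*(u^4 - 7*u^3 + 7*u^2 + 15*u) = (u - 3)*(u + 1)*(u + 4)*(u^3 - 8*u^2 + 15*u) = u*(u - 3)*(u + 1)*(u + 4)*(u^2 - 8*u + 15) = u*(u - 3)^2*(u + 1)*(u + 4)*(u - 5)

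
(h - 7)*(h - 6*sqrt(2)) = h^2 - 6*sqrt(2)*h - 7*h + 42*sqrt(2)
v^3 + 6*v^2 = v^2*(v + 6)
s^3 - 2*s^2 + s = s*(s - 1)^2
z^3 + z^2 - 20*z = z*(z - 4)*(z + 5)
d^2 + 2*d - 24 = (d - 4)*(d + 6)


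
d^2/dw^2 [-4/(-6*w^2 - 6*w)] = 4*(-w*(w + 1) + (2*w + 1)^2)/(3*w^3*(w + 1)^3)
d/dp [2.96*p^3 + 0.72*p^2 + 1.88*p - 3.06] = 8.88*p^2 + 1.44*p + 1.88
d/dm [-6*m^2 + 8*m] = 8 - 12*m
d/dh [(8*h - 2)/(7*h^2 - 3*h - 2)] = 2*(-28*h^2 + 14*h - 11)/(49*h^4 - 42*h^3 - 19*h^2 + 12*h + 4)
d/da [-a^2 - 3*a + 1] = -2*a - 3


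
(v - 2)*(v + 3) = v^2 + v - 6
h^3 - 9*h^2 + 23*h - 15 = (h - 5)*(h - 3)*(h - 1)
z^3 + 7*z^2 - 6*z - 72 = (z - 3)*(z + 4)*(z + 6)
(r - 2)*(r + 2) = r^2 - 4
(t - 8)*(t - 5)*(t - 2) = t^3 - 15*t^2 + 66*t - 80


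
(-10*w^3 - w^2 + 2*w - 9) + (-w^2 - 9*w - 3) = -10*w^3 - 2*w^2 - 7*w - 12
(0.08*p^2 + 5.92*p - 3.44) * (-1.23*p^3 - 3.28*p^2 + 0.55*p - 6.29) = -0.0984*p^5 - 7.544*p^4 - 15.1424*p^3 + 14.036*p^2 - 39.1288*p + 21.6376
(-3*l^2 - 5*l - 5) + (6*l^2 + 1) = 3*l^2 - 5*l - 4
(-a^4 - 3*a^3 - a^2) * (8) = -8*a^4 - 24*a^3 - 8*a^2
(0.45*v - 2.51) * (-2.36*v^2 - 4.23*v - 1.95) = -1.062*v^3 + 4.0201*v^2 + 9.7398*v + 4.8945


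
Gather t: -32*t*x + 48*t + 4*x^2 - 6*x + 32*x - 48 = t*(48 - 32*x) + 4*x^2 + 26*x - 48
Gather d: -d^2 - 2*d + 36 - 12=-d^2 - 2*d + 24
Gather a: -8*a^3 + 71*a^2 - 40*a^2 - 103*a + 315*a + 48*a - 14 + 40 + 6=-8*a^3 + 31*a^2 + 260*a + 32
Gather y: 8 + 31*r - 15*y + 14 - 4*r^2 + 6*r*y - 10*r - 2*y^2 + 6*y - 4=-4*r^2 + 21*r - 2*y^2 + y*(6*r - 9) + 18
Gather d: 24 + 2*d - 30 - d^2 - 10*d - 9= -d^2 - 8*d - 15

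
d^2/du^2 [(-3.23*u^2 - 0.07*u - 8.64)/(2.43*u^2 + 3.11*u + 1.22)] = (-2.8421709430404e-14*u^4 + 47.993472*u^3 - 248.656068*u^2 - 390.5253*u - 124.989476)/(14.348907*u^6 + 55.092717*u^5 + 92.121543*u^4 + 85.399667*u^3 + 46.250322*u^2 + 13.886772*u + 1.815848)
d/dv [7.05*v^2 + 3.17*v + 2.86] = 14.1*v + 3.17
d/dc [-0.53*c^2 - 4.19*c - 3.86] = -1.06*c - 4.19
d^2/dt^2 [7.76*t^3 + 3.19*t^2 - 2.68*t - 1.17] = 46.56*t + 6.38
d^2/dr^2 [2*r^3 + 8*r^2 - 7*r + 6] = 12*r + 16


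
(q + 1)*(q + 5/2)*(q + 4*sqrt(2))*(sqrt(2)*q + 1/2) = sqrt(2)*q^4 + 7*sqrt(2)*q^3/2 + 17*q^3/2 + 9*sqrt(2)*q^2/2 + 119*q^2/4 + 7*sqrt(2)*q + 85*q/4 + 5*sqrt(2)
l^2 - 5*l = l*(l - 5)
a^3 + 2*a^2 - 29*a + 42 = (a - 3)*(a - 2)*(a + 7)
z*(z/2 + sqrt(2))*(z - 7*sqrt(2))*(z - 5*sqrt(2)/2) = z^4/2 - 15*sqrt(2)*z^3/4 - 3*z^2/2 + 35*sqrt(2)*z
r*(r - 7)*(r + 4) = r^3 - 3*r^2 - 28*r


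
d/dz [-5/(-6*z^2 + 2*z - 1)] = 10*(1 - 6*z)/(6*z^2 - 2*z + 1)^2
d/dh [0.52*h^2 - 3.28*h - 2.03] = 1.04*h - 3.28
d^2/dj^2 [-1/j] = -2/j^3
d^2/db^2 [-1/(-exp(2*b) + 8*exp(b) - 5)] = 4*((2 - exp(b))*(exp(2*b) - 8*exp(b) + 5) + 2*(exp(b) - 4)^2*exp(b))*exp(b)/(exp(2*b) - 8*exp(b) + 5)^3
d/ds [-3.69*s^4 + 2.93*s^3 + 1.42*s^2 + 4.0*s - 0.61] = -14.76*s^3 + 8.79*s^2 + 2.84*s + 4.0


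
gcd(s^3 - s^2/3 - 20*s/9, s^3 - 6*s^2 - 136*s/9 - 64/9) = s + 4/3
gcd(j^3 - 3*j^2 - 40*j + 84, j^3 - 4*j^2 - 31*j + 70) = j^2 - 9*j + 14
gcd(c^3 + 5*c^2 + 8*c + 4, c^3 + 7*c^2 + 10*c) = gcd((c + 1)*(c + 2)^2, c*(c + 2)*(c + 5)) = c + 2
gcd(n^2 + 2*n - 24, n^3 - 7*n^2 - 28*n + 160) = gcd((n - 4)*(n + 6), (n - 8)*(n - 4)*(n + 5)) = n - 4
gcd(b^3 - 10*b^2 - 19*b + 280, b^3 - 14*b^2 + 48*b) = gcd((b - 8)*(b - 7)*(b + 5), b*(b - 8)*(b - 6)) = b - 8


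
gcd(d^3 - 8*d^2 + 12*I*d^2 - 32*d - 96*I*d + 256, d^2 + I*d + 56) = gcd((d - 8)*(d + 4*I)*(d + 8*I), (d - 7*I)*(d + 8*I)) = d + 8*I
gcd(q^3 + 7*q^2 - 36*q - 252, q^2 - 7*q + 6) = q - 6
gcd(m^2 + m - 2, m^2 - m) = m - 1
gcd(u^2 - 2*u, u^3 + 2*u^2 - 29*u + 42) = u - 2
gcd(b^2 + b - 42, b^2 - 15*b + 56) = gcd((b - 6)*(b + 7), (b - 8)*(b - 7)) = 1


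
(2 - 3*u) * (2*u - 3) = -6*u^2 + 13*u - 6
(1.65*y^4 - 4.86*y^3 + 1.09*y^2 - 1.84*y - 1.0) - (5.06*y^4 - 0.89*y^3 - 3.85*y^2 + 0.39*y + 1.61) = -3.41*y^4 - 3.97*y^3 + 4.94*y^2 - 2.23*y - 2.61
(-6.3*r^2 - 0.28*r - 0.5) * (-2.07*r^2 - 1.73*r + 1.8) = 13.041*r^4 + 11.4786*r^3 - 9.8206*r^2 + 0.361*r - 0.9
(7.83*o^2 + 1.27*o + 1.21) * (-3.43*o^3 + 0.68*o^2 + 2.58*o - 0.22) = -26.8569*o^5 + 0.9683*o^4 + 16.9147*o^3 + 2.3768*o^2 + 2.8424*o - 0.2662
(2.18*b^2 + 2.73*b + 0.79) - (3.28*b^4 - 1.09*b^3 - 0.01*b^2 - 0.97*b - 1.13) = -3.28*b^4 + 1.09*b^3 + 2.19*b^2 + 3.7*b + 1.92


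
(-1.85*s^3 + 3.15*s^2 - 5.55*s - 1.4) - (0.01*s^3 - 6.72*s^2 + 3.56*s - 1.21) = -1.86*s^3 + 9.87*s^2 - 9.11*s - 0.19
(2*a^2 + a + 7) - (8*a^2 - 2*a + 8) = -6*a^2 + 3*a - 1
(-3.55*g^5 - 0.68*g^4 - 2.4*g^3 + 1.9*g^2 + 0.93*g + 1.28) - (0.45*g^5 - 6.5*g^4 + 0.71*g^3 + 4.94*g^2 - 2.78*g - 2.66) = -4.0*g^5 + 5.82*g^4 - 3.11*g^3 - 3.04*g^2 + 3.71*g + 3.94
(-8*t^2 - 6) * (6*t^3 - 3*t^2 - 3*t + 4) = -48*t^5 + 24*t^4 - 12*t^3 - 14*t^2 + 18*t - 24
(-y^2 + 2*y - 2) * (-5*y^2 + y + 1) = 5*y^4 - 11*y^3 + 11*y^2 - 2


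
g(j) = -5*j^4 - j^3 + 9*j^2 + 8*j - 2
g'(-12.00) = 33920.00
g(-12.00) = -100754.00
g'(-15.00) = 66563.00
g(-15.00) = -247847.00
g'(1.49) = -38.00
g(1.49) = 1.95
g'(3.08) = -549.38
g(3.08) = -371.16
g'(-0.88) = 3.47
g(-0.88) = -4.39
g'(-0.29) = 3.02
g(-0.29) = -3.57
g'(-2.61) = 296.18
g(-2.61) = -175.82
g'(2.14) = -163.23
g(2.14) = -58.33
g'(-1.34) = 26.62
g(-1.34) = -10.27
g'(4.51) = -1806.52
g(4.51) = -1943.19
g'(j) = -20*j^3 - 3*j^2 + 18*j + 8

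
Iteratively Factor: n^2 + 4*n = (n + 4)*(n)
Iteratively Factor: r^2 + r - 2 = (r + 2)*(r - 1)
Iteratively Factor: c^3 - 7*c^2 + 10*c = (c)*(c^2 - 7*c + 10) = c*(c - 2)*(c - 5)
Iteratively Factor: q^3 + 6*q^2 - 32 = (q + 4)*(q^2 + 2*q - 8) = (q + 4)^2*(q - 2)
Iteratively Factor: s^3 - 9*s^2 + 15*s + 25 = (s - 5)*(s^2 - 4*s - 5) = (s - 5)*(s + 1)*(s - 5)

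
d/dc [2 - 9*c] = -9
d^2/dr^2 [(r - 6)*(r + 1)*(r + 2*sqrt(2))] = 6*r - 10 + 4*sqrt(2)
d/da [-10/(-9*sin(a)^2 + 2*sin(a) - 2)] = 20*(1 - 9*sin(a))*cos(a)/(9*sin(a)^2 - 2*sin(a) + 2)^2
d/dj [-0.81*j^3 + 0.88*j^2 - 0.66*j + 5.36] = -2.43*j^2 + 1.76*j - 0.66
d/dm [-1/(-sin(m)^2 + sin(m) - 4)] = (1 - 2*sin(m))*cos(m)/(sin(m)^2 - sin(m) + 4)^2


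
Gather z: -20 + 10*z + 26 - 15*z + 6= 12 - 5*z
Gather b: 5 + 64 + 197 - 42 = 224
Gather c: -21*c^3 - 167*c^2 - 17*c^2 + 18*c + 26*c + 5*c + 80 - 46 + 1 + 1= -21*c^3 - 184*c^2 + 49*c + 36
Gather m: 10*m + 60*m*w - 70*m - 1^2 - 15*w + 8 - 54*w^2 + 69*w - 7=m*(60*w - 60) - 54*w^2 + 54*w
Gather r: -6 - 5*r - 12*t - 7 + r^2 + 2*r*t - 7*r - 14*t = r^2 + r*(2*t - 12) - 26*t - 13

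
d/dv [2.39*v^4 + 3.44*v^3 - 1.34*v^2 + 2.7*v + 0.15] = 9.56*v^3 + 10.32*v^2 - 2.68*v + 2.7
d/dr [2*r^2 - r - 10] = 4*r - 1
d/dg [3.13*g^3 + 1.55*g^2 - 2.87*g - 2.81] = 9.39*g^2 + 3.1*g - 2.87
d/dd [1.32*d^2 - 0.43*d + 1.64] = 2.64*d - 0.43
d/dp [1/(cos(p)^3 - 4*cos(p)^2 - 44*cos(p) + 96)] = (3*cos(p)^2 - 8*cos(p) - 44)*sin(p)/(cos(p)^3 - 4*cos(p)^2 - 44*cos(p) + 96)^2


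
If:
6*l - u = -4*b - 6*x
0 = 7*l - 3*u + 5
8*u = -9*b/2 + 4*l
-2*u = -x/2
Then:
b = -1400/1259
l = -715/1259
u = 430/1259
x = 1720/1259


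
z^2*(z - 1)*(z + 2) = z^4 + z^3 - 2*z^2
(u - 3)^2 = u^2 - 6*u + 9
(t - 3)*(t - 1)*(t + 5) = t^3 + t^2 - 17*t + 15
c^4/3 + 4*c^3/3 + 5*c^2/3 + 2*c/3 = c*(c/3 + 1/3)*(c + 1)*(c + 2)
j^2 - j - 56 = (j - 8)*(j + 7)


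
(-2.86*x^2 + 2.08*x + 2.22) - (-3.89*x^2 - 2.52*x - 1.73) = 1.03*x^2 + 4.6*x + 3.95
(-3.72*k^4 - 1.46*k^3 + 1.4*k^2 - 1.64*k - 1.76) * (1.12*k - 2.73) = -4.1664*k^5 + 8.5204*k^4 + 5.5538*k^3 - 5.6588*k^2 + 2.506*k + 4.8048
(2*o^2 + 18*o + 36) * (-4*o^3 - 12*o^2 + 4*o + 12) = -8*o^5 - 96*o^4 - 352*o^3 - 336*o^2 + 360*o + 432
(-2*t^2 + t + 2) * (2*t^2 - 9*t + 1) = -4*t^4 + 20*t^3 - 7*t^2 - 17*t + 2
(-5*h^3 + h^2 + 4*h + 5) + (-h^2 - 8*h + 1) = -5*h^3 - 4*h + 6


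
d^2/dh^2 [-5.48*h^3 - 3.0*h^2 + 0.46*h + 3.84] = -32.88*h - 6.0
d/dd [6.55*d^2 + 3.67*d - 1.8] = 13.1*d + 3.67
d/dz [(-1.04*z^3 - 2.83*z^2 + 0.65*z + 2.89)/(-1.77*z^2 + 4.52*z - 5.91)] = (1.8408*z^4 - 9.4016*z^3 + 6.7981*z^2 + 43.6812*z - 16.9043)/(3.1329*z^4 - 16.0008*z^3 + 41.3518*z^2 - 53.4264*z + 34.9281)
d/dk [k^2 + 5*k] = 2*k + 5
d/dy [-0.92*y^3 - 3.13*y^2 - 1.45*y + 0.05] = -2.76*y^2 - 6.26*y - 1.45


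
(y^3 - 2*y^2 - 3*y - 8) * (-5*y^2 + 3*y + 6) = -5*y^5 + 13*y^4 + 15*y^3 + 19*y^2 - 42*y - 48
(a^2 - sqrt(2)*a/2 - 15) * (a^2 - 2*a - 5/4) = a^4 - 2*a^3 - sqrt(2)*a^3/2 - 65*a^2/4 + sqrt(2)*a^2 + 5*sqrt(2)*a/8 + 30*a + 75/4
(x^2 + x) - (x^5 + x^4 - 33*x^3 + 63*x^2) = -x^5 - x^4 + 33*x^3 - 62*x^2 + x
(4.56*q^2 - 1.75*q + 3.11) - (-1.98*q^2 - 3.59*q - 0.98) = 6.54*q^2 + 1.84*q + 4.09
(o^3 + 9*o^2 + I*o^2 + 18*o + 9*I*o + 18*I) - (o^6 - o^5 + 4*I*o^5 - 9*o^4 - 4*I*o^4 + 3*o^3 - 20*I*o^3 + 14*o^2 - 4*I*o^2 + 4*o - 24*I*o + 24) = -o^6 + o^5 - 4*I*o^5 + 9*o^4 + 4*I*o^4 - 2*o^3 + 20*I*o^3 - 5*o^2 + 5*I*o^2 + 14*o + 33*I*o - 24 + 18*I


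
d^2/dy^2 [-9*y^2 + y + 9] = -18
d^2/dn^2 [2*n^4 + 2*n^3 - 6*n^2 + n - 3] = 24*n^2 + 12*n - 12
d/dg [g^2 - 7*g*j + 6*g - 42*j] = 2*g - 7*j + 6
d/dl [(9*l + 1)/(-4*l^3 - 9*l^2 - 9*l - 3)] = 3*(24*l^3 + 31*l^2 + 6*l - 6)/(16*l^6 + 72*l^5 + 153*l^4 + 186*l^3 + 135*l^2 + 54*l + 9)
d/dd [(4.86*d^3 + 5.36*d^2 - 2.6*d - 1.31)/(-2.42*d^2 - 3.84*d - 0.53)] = (-11.7612*d^4 - 37.3248*d^3 - 34.6018*d^2 - 12.022*d - 3.6524)/(5.8564*d^4 + 18.5856*d^3 + 17.3108*d^2 + 4.0704*d + 0.2809)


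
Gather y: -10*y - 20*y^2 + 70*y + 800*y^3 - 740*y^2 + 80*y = 800*y^3 - 760*y^2 + 140*y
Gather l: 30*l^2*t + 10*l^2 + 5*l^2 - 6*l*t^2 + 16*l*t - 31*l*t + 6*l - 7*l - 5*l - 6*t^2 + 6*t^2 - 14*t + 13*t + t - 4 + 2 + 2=l^2*(30*t + 15) + l*(-6*t^2 - 15*t - 6)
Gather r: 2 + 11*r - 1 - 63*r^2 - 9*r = -63*r^2 + 2*r + 1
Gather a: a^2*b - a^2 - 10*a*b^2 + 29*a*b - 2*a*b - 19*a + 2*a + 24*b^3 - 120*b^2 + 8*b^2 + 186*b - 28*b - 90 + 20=a^2*(b - 1) + a*(-10*b^2 + 27*b - 17) + 24*b^3 - 112*b^2 + 158*b - 70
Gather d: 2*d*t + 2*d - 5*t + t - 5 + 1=d*(2*t + 2) - 4*t - 4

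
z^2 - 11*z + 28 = (z - 7)*(z - 4)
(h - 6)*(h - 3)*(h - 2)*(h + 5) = h^4 - 6*h^3 - 19*h^2 + 144*h - 180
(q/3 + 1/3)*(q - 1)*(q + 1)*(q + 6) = q^4/3 + 7*q^3/3 + 5*q^2/3 - 7*q/3 - 2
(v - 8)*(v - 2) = v^2 - 10*v + 16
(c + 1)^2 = c^2 + 2*c + 1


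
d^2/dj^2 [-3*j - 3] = 0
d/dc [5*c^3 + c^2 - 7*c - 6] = 15*c^2 + 2*c - 7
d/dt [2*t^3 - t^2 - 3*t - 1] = 6*t^2 - 2*t - 3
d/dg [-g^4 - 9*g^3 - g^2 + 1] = g*(-4*g^2 - 27*g - 2)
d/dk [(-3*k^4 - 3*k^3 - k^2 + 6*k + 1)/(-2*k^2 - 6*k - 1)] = 3*k*(4*k^4 + 20*k^3 + 16*k^2 + 9*k + 2)/(4*k^4 + 24*k^3 + 40*k^2 + 12*k + 1)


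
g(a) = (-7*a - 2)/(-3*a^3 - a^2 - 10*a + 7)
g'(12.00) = 0.00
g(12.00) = 0.02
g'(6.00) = -0.02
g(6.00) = 0.06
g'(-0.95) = -0.16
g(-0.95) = 0.26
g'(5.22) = -0.03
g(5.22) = 0.08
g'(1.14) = -1.64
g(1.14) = 0.98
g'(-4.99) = 0.03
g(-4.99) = 0.08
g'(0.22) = -3.21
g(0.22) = -0.75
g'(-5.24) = 0.02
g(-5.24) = 0.07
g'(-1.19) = -0.06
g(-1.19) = 0.28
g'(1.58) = -0.57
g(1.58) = 0.56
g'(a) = (-7*a - 2)*(9*a^2 + 2*a + 10)/(-3*a^3 - a^2 - 10*a + 7)^2 - 7/(-3*a^3 - a^2 - 10*a + 7) = (21*a^3 + 7*a^2 + 70*a - (7*a + 2)*(9*a^2 + 2*a + 10) - 49)/(3*a^3 + a^2 + 10*a - 7)^2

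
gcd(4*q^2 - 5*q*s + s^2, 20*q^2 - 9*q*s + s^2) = 4*q - s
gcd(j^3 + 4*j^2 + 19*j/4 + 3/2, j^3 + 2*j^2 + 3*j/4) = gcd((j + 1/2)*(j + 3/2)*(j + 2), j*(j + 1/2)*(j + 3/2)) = j^2 + 2*j + 3/4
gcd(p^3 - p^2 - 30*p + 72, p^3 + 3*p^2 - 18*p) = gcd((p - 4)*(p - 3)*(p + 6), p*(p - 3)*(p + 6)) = p^2 + 3*p - 18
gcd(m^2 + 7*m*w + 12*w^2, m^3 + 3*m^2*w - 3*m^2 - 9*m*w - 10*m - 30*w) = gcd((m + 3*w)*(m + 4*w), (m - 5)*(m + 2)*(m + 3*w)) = m + 3*w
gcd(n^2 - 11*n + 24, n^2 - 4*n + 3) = n - 3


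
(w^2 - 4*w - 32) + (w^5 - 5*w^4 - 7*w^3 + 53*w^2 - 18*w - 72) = w^5 - 5*w^4 - 7*w^3 + 54*w^2 - 22*w - 104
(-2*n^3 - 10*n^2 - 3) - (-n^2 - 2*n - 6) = -2*n^3 - 9*n^2 + 2*n + 3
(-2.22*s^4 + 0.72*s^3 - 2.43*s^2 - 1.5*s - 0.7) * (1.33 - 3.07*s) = 6.8154*s^5 - 5.163*s^4 + 8.4177*s^3 + 1.3731*s^2 + 0.153999999999999*s - 0.931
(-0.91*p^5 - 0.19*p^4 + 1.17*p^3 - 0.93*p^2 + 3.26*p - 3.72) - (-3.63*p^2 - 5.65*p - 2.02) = -0.91*p^5 - 0.19*p^4 + 1.17*p^3 + 2.7*p^2 + 8.91*p - 1.7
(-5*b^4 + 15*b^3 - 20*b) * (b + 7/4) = -5*b^5 + 25*b^4/4 + 105*b^3/4 - 20*b^2 - 35*b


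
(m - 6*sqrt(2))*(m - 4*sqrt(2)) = m^2 - 10*sqrt(2)*m + 48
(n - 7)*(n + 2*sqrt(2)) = n^2 - 7*n + 2*sqrt(2)*n - 14*sqrt(2)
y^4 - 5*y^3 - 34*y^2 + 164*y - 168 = (y - 7)*(y - 2)^2*(y + 6)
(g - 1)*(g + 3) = g^2 + 2*g - 3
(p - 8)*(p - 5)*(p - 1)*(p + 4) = p^4 - 10*p^3 - 3*p^2 + 172*p - 160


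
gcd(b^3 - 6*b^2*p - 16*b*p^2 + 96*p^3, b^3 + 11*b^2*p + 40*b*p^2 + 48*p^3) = b + 4*p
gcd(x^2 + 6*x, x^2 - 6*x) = x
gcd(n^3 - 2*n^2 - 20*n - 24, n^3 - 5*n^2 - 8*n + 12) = n^2 - 4*n - 12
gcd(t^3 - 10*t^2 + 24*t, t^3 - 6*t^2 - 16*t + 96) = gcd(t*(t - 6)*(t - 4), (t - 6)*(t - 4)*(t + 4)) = t^2 - 10*t + 24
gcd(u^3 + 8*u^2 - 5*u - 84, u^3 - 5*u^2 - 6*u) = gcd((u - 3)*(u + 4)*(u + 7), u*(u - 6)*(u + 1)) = 1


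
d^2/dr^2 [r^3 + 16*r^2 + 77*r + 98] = 6*r + 32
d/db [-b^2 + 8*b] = 8 - 2*b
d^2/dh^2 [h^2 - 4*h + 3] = 2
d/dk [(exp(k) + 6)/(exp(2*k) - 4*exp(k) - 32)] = (-2*(exp(k) - 2)*(exp(k) + 6) + exp(2*k) - 4*exp(k) - 32)*exp(k)/(-exp(2*k) + 4*exp(k) + 32)^2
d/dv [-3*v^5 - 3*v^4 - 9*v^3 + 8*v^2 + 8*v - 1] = -15*v^4 - 12*v^3 - 27*v^2 + 16*v + 8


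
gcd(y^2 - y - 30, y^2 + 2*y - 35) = 1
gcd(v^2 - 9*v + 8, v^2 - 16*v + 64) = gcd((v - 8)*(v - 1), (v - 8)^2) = v - 8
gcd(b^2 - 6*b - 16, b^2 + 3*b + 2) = b + 2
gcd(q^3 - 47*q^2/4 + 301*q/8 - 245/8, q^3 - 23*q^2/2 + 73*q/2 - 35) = q - 7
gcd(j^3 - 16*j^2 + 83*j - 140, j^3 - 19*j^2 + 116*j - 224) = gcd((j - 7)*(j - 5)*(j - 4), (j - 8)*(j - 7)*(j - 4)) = j^2 - 11*j + 28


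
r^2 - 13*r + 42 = (r - 7)*(r - 6)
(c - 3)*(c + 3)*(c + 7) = c^3 + 7*c^2 - 9*c - 63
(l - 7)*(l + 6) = l^2 - l - 42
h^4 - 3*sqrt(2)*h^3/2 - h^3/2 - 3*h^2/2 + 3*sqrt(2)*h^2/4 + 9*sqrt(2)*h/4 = h*(h - 3/2)*(h + 1)*(h - 3*sqrt(2)/2)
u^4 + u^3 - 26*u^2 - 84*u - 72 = (u - 6)*(u + 2)^2*(u + 3)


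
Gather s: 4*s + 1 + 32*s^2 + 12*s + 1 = 32*s^2 + 16*s + 2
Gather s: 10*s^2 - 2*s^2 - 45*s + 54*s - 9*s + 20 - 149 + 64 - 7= 8*s^2 - 72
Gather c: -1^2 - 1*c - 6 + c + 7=0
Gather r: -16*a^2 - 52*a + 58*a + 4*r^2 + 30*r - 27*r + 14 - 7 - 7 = -16*a^2 + 6*a + 4*r^2 + 3*r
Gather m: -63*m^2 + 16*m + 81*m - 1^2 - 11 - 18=-63*m^2 + 97*m - 30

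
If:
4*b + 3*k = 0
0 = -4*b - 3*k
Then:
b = -3*k/4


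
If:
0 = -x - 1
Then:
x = -1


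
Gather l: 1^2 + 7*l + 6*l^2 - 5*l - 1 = 6*l^2 + 2*l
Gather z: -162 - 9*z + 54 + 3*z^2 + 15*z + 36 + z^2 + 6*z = 4*z^2 + 12*z - 72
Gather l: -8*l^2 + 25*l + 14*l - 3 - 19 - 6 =-8*l^2 + 39*l - 28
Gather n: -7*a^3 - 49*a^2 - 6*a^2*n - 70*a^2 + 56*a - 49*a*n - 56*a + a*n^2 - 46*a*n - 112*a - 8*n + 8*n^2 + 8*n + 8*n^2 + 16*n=-7*a^3 - 119*a^2 - 112*a + n^2*(a + 16) + n*(-6*a^2 - 95*a + 16)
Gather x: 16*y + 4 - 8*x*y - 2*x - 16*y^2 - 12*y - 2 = x*(-8*y - 2) - 16*y^2 + 4*y + 2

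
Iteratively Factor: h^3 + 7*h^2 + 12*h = (h)*(h^2 + 7*h + 12) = h*(h + 3)*(h + 4)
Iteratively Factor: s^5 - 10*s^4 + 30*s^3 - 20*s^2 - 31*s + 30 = (s - 3)*(s^4 - 7*s^3 + 9*s^2 + 7*s - 10) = (s - 5)*(s - 3)*(s^3 - 2*s^2 - s + 2) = (s - 5)*(s - 3)*(s - 1)*(s^2 - s - 2) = (s - 5)*(s - 3)*(s - 2)*(s - 1)*(s + 1)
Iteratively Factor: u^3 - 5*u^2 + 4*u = (u)*(u^2 - 5*u + 4) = u*(u - 1)*(u - 4)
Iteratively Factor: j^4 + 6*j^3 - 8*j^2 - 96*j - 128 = (j + 4)*(j^3 + 2*j^2 - 16*j - 32) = (j - 4)*(j + 4)*(j^2 + 6*j + 8) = (j - 4)*(j + 4)^2*(j + 2)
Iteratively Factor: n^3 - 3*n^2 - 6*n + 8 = (n - 4)*(n^2 + n - 2) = (n - 4)*(n + 2)*(n - 1)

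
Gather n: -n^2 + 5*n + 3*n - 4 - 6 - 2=-n^2 + 8*n - 12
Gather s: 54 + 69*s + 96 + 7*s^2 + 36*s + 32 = 7*s^2 + 105*s + 182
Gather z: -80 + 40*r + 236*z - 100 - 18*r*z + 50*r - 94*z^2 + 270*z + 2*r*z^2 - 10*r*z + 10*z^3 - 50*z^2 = 90*r + 10*z^3 + z^2*(2*r - 144) + z*(506 - 28*r) - 180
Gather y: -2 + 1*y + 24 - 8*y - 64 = -7*y - 42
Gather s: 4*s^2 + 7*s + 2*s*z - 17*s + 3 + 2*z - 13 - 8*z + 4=4*s^2 + s*(2*z - 10) - 6*z - 6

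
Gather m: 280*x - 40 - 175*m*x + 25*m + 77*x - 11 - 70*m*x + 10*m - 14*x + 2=m*(35 - 245*x) + 343*x - 49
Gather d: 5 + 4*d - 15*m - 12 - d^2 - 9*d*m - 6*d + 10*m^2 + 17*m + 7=-d^2 + d*(-9*m - 2) + 10*m^2 + 2*m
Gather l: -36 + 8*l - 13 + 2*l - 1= 10*l - 50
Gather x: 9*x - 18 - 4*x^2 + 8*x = -4*x^2 + 17*x - 18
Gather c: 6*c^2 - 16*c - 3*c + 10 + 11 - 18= 6*c^2 - 19*c + 3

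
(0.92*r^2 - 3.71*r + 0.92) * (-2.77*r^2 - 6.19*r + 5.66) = -2.5484*r^4 + 4.5819*r^3 + 25.6237*r^2 - 26.6934*r + 5.2072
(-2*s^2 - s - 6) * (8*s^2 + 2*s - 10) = -16*s^4 - 12*s^3 - 30*s^2 - 2*s + 60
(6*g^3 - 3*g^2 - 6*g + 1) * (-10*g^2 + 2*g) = -60*g^5 + 42*g^4 + 54*g^3 - 22*g^2 + 2*g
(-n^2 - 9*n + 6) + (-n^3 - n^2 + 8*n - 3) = -n^3 - 2*n^2 - n + 3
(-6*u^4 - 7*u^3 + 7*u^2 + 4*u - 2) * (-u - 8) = 6*u^5 + 55*u^4 + 49*u^3 - 60*u^2 - 30*u + 16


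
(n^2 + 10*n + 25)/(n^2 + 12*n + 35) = (n + 5)/(n + 7)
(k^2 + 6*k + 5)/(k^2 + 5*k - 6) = (k^2 + 6*k + 5)/(k^2 + 5*k - 6)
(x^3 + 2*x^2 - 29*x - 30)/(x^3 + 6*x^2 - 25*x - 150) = (x + 1)/(x + 5)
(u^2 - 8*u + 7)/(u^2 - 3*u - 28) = (u - 1)/(u + 4)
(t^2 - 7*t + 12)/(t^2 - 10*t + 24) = (t - 3)/(t - 6)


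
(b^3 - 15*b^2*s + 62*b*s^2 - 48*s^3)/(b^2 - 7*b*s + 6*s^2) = b - 8*s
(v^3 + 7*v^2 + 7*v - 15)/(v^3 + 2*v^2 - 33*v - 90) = (v - 1)/(v - 6)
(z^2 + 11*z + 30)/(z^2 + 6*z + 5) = (z + 6)/(z + 1)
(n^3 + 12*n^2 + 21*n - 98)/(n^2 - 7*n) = (n^3 + 12*n^2 + 21*n - 98)/(n*(n - 7))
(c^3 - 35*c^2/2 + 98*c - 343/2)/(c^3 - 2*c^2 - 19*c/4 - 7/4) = 2*(c^2 - 14*c + 49)/(2*c^2 + 3*c + 1)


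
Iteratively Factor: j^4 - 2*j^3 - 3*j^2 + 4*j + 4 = (j + 1)*(j^3 - 3*j^2 + 4) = (j - 2)*(j + 1)*(j^2 - j - 2) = (j - 2)*(j + 1)^2*(j - 2)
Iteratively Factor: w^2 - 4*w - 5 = (w + 1)*(w - 5)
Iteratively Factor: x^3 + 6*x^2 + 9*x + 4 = (x + 1)*(x^2 + 5*x + 4) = (x + 1)*(x + 4)*(x + 1)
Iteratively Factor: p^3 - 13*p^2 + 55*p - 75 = (p - 5)*(p^2 - 8*p + 15) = (p - 5)*(p - 3)*(p - 5)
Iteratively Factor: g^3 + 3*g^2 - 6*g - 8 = (g + 1)*(g^2 + 2*g - 8) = (g + 1)*(g + 4)*(g - 2)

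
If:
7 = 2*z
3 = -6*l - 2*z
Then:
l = -5/3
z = 7/2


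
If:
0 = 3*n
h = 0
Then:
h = 0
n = 0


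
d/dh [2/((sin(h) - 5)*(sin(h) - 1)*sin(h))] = 2*(-3*cos(h) + 12/tan(h) - 5*cos(h)/sin(h)^2)/((sin(h) - 5)^2*(sin(h) - 1)^2)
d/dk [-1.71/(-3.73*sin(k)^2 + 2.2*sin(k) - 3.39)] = (3.762 - 12.7566*sin(k))*cos(k)/(3.73*sin(k)^2 - 2.2*sin(k) + 3.39)^2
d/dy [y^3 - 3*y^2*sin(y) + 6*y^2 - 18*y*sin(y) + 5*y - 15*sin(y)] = -3*y^2*cos(y) + 3*y^2 - 6*y*sin(y) - 18*y*cos(y) + 12*y - 18*sin(y) - 15*cos(y) + 5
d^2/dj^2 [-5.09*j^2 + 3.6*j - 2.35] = -10.1800000000000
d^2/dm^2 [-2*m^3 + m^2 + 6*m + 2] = 2 - 12*m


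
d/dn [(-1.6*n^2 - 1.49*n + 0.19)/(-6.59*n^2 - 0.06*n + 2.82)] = (-9.7231*n^2 - 6.5198*n - 4.1904)/(43.4281*n^4 + 0.7908*n^3 - 37.164*n^2 - 0.3384*n + 7.9524)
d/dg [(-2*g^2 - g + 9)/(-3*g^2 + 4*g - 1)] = (-11*g^2 + 58*g - 35)/(9*g^4 - 24*g^3 + 22*g^2 - 8*g + 1)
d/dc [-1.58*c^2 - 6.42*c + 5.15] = -3.16*c - 6.42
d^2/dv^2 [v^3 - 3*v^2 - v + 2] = 6*v - 6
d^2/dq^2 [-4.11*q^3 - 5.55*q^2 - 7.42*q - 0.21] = -24.66*q - 11.1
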